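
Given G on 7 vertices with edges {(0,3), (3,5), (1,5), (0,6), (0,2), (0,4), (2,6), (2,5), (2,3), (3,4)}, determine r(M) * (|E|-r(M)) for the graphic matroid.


r(M) = |V| - c = 7 - 1 = 6.
nullity = |E| - r(M) = 10 - 6 = 4.
Product = 6 * 4 = 24.

24


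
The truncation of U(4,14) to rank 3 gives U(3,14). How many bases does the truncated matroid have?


Truncating U(4,14) to rank 3 gives U(3,14).
Bases of U(3,14) are all 3-element subsets of 14 elements.
Number of bases = C(14,3) = 14! / (3! * 11!) = 364.

364


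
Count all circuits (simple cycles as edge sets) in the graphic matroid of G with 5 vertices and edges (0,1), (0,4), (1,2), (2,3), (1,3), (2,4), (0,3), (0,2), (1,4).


A circuit in a graphic matroid = edge set of a simple cycle.
G has 5 vertices and 9 edges.
Enumerating all minimal edge subsets forming cycles...
Total circuits found: 22.

22


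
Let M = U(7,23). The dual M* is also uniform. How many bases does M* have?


The dual of U(r,n) is U(n-r, n) = U(16,23).
Bases of U(16,23) are all (16)-element subsets.
|B(M*)| = C(23,16) = 23! / (16! * 7!) = 245157.

245157


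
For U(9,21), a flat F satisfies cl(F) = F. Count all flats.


Flats of U(9,21): every subset of size < 9 is a flat, plus E itself.
Count = C(21,0) + C(21,1) + C(21,2) + C(21,3) + C(21,4) + C(21,5) + C(21,6) + C(21,7) + C(21,8) + 1
     = 1 + 21 + 210 + 1330 + 5985 + 20349 + 54264 + 116280 + 203490 + 1
     = 401931.

401931


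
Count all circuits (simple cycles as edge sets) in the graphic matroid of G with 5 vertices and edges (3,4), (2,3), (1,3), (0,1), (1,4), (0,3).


A circuit in a graphic matroid = edge set of a simple cycle.
G has 5 vertices and 6 edges.
Enumerating all minimal edge subsets forming cycles...
Total circuits found: 3.

3


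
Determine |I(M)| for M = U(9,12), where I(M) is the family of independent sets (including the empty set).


Independent sets of U(9,12) are all subsets of size <= 9.
Count = C(12,0) + C(12,1) + C(12,2) + C(12,3) + C(12,4) + C(12,5) + C(12,6) + C(12,7) + C(12,8) + C(12,9)
     = 1 + 12 + 66 + 220 + 495 + 792 + 924 + 792 + 495 + 220
     = 4017.

4017


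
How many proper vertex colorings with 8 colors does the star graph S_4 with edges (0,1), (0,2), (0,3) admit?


P(tree, k) = k * (k-1)^(3) for any tree on 4 vertices.
P(8) = 8 * 7^3 = 8 * 343 = 2744.

2744


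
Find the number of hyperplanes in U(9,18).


Hyperplanes of U(9,18) are flats of rank 8.
In a uniform matroid, these are exactly the (8)-element subsets.
Count = (18 choose 8) = 43758.

43758


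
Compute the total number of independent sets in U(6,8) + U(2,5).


For a direct sum, |I(M1+M2)| = |I(M1)| * |I(M2)|.
|I(U(6,8))| = sum C(8,k) for k=0..6 = 247.
|I(U(2,5))| = sum C(5,k) for k=0..2 = 16.
Total = 247 * 16 = 3952.

3952


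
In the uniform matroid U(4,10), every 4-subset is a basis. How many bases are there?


Bases of U(4,10) are all 4-element subsets of the 10-element ground set.
Number of bases = C(10,4).
C(10,4) = 10! / (4! * 6!) = 210.

210


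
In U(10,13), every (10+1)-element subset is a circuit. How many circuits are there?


In U(10,13), circuits are the (11)-element subsets.
Any set of 11 elements is dependent, and removing any one element gives
an independent set of size 10, so it is a minimal dependent set.
Number of circuits = C(13,11) = 13! / (11! * 2!) = 78.

78


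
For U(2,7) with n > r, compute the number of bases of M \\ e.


Deleting e from U(2,7) gives U(2,6) since n > r.
Bases of U(2,6) = (6 choose 2) = 15.

15


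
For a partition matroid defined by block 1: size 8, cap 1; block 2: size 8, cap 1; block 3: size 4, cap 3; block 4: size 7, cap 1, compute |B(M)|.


A basis picks exactly ci elements from block i.
Number of bases = product of C(|Si|, ci).
= C(8,1) * C(8,1) * C(4,3) * C(7,1)
= 8 * 8 * 4 * 7
= 1792.

1792


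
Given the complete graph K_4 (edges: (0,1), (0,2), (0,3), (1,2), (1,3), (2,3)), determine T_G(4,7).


T(K_4; x,y) = x^3 + 3x^2 + 4xy + 2x + y^3 + 3y^2 + 2y.
Substituting x=4, y=7:
= 64 + 48 + 112 + 8 + 343 + 147 + 14
= 736.

736


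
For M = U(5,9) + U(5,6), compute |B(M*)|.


(M1+M2)* = M1* + M2*.
M1* = U(4,9), bases: C(9,4) = 126.
M2* = U(1,6), bases: C(6,1) = 6.
|B(M*)| = 126 * 6 = 756.

756


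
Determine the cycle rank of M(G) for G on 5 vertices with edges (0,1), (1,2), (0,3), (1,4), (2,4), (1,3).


Cycle rank (nullity) = |E| - r(M) = |E| - (|V| - c).
|E| = 6, |V| = 5, c = 1.
Nullity = 6 - (5 - 1) = 6 - 4 = 2.

2


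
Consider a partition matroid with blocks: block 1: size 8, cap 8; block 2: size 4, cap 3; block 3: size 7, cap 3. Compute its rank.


Rank of a partition matroid = sum of min(|Si|, ci) for each block.
= min(8,8) + min(4,3) + min(7,3)
= 8 + 3 + 3
= 14.

14


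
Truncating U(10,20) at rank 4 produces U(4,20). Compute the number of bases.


Truncating U(10,20) to rank 4 gives U(4,20).
Bases of U(4,20) are all 4-element subsets of 20 elements.
Number of bases = C(20,4) = 20! / (4! * 16!) = 4845.

4845


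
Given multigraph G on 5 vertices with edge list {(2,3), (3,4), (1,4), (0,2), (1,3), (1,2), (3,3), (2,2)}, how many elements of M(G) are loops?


In a graphic matroid, a loop is a self-loop edge (u,u) with rank 0.
Examining all 8 edges for self-loops...
Self-loops found: (3,3), (2,2)
Number of loops = 2.

2


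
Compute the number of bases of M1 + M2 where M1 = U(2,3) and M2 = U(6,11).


Bases of a direct sum M1 + M2: |B| = |B(M1)| * |B(M2)|.
|B(U(2,3))| = C(3,2) = 3.
|B(U(6,11))| = C(11,6) = 462.
Total bases = 3 * 462 = 1386.

1386


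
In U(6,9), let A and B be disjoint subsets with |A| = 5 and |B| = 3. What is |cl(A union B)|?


|A union B| = 5 + 3 = 8 (disjoint).
In U(6,9), cl(S) = S if |S| < 6, else cl(S) = E.
Since 8 >= 6, cl(A union B) = E.
|cl(A union B)| = 9.

9


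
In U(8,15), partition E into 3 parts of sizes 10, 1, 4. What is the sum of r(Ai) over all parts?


r(Ai) = min(|Ai|, 8) for each part.
Sum = min(10,8) + min(1,8) + min(4,8)
    = 8 + 1 + 4
    = 13.

13


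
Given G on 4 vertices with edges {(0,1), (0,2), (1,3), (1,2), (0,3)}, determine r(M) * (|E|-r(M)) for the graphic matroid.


r(M) = |V| - c = 4 - 1 = 3.
nullity = |E| - r(M) = 5 - 3 = 2.
Product = 3 * 2 = 6.

6


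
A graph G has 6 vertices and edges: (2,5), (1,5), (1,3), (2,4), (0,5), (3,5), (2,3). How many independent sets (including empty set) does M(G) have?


An independent set in a graphic matroid is an acyclic edge subset.
G has 6 vertices and 7 edges.
Enumerate all 2^7 = 128 subsets, checking for acyclicity.
Total independent sets = 96.

96


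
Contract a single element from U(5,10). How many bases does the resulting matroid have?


Contracting e from U(5,10) gives U(4,9).
Bases of U(4,9) = (9 choose 4) = 126.

126


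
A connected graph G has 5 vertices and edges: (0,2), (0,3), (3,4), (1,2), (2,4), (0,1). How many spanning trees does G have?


By Kirchhoff's matrix tree theorem, the number of spanning trees equals
the determinant of any cofactor of the Laplacian matrix L.
G has 5 vertices and 6 edges.
Computing the (4 x 4) cofactor determinant gives 11.

11


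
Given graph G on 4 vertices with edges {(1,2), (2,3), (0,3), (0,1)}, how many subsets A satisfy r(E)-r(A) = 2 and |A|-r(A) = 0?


R(x,y) = sum over A in 2^E of x^(r(E)-r(A)) * y^(|A|-r(A)).
G has 4 vertices, 4 edges. r(E) = 3.
Enumerate all 2^4 = 16 subsets.
Count subsets with r(E)-r(A)=2 and |A|-r(A)=0: 4.

4


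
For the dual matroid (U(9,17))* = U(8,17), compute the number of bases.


The dual of U(r,n) is U(n-r, n) = U(8,17).
Bases of U(8,17) are all (8)-element subsets.
|B(M*)| = C(17,8) = 24310.

24310


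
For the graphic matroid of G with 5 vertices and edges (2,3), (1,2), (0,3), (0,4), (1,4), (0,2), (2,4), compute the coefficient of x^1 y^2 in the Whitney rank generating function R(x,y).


R(x,y) = sum over A in 2^E of x^(r(E)-r(A)) * y^(|A|-r(A)).
G has 5 vertices, 7 edges. r(E) = 4.
Enumerate all 2^7 = 128 subsets.
Count subsets with r(E)-r(A)=1 and |A|-r(A)=2: 2.

2


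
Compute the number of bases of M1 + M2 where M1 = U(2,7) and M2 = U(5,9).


Bases of a direct sum M1 + M2: |B| = |B(M1)| * |B(M2)|.
|B(U(2,7))| = C(7,2) = 21.
|B(U(5,9))| = C(9,5) = 126.
Total bases = 21 * 126 = 2646.

2646


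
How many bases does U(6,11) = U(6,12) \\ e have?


Deleting e from U(6,12) gives U(6,11) since n > r.
Bases of U(6,11) = C(11,6) = 462.

462


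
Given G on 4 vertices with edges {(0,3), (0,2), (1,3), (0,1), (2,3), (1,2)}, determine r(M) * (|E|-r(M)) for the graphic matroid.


r(M) = |V| - c = 4 - 1 = 3.
nullity = |E| - r(M) = 6 - 3 = 3.
Product = 3 * 3 = 9.

9


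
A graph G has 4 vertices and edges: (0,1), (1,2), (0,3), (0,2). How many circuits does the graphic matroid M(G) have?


A circuit in a graphic matroid = edge set of a simple cycle.
G has 4 vertices and 4 edges.
Enumerating all minimal edge subsets forming cycles...
Total circuits found: 1.

1


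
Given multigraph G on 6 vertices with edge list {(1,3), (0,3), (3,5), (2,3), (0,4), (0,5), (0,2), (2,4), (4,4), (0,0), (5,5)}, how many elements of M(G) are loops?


In a graphic matroid, a loop is a self-loop edge (u,u) with rank 0.
Examining all 11 edges for self-loops...
Self-loops found: (4,4), (0,0), (5,5)
Number of loops = 3.

3


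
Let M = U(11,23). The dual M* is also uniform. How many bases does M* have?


The dual of U(r,n) is U(n-r, n) = U(12,23).
Bases of U(12,23) are all (12)-element subsets.
|B(M*)| = (23 choose 12) = 1352078.

1352078


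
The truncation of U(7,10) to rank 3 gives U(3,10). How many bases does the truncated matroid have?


Truncating U(7,10) to rank 3 gives U(3,10).
Bases of U(3,10) are all 3-element subsets of 10 elements.
Number of bases = C(10,3) = 10! / (3! * 7!) = 120.

120


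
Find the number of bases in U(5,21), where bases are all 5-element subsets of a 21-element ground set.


Bases of U(5,21) are all 5-element subsets of the 21-element ground set.
Number of bases = C(21,5).
C(21,5) = 20349.

20349


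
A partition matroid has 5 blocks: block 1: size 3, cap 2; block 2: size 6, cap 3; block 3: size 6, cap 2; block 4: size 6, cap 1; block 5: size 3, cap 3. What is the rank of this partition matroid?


Rank of a partition matroid = sum of min(|Si|, ci) for each block.
= min(3,2) + min(6,3) + min(6,2) + min(6,1) + min(3,3)
= 2 + 3 + 2 + 1 + 3
= 11.

11


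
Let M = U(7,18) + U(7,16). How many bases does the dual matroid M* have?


(M1+M2)* = M1* + M2*.
M1* = U(11,18), bases: C(18,11) = 31824.
M2* = U(9,16), bases: C(16,9) = 11440.
|B(M*)| = 31824 * 11440 = 364066560.

364066560


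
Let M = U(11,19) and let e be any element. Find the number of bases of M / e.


Contracting e from U(11,19) gives U(10,18).
Bases of U(10,18) = (18 choose 10) = 43758.

43758


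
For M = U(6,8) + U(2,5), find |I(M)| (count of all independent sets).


For a direct sum, |I(M1+M2)| = |I(M1)| * |I(M2)|.
|I(U(6,8))| = sum C(8,k) for k=0..6 = 247.
|I(U(2,5))| = sum C(5,k) for k=0..2 = 16.
Total = 247 * 16 = 3952.

3952


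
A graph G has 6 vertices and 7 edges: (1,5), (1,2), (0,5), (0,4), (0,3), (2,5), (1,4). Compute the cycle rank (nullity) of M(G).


Cycle rank (nullity) = |E| - r(M) = |E| - (|V| - c).
|E| = 7, |V| = 6, c = 1.
Nullity = 7 - (6 - 1) = 7 - 5 = 2.

2


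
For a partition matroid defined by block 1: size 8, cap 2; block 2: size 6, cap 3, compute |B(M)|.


A basis picks exactly ci elements from block i.
Number of bases = product of C(|Si|, ci).
= C(8,2) * C(6,3)
= 28 * 20
= 560.

560


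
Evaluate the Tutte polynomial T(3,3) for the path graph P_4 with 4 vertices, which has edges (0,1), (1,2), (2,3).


A path on 4 vertices is a tree with 3 edges.
T(x,y) = x^(3) for any tree.
T(3,3) = 3^3 = 27.

27


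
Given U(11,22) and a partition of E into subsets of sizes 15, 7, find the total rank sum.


r(Ai) = min(|Ai|, 11) for each part.
Sum = min(15,11) + min(7,11)
    = 11 + 7
    = 18.

18


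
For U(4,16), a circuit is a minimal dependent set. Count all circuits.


In U(4,16), circuits are the (5)-element subsets.
Any set of 5 elements is dependent, and removing any one element gives
an independent set of size 4, so it is a minimal dependent set.
Number of circuits = C(16,5) = 4368.

4368


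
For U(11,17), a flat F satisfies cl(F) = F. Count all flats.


Flats of U(11,17): every subset of size < 11 is a flat, plus E itself.
Count = C(17,0) + C(17,1) + C(17,2) + C(17,3) + C(17,4) + C(17,5) + C(17,6) + C(17,7) + C(17,8) + C(17,9) + C(17,10) + 1
     = 1 + 17 + 136 + 680 + 2380 + 6188 + 12376 + 19448 + 24310 + 24310 + 19448 + 1
     = 109295.

109295


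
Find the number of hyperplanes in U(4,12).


Hyperplanes of U(4,12) are flats of rank 3.
In a uniform matroid, these are exactly the (3)-element subsets.
Count = C(12,3) = (12 * 11 * 10) / (1 * 2 * 3) = 220.

220


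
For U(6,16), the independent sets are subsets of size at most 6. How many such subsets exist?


Independent sets of U(6,16) are all subsets of size <= 6.
Count = C(16,0) + C(16,1) + C(16,2) + C(16,3) + C(16,4) + C(16,5) + C(16,6)
     = 1 + 16 + 120 + 560 + 1820 + 4368 + 8008
     = 14893.

14893


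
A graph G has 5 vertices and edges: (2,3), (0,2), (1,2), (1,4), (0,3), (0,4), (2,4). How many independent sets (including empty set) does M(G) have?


An independent set in a graphic matroid is an acyclic edge subset.
G has 5 vertices and 7 edges.
Enumerate all 2^7 = 128 subsets, checking for acyclicity.
Total independent sets = 82.

82


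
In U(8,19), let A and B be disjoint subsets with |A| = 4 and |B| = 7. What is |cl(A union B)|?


|A union B| = 4 + 7 = 11 (disjoint).
In U(8,19), cl(S) = S if |S| < 8, else cl(S) = E.
Since 11 >= 8, cl(A union B) = E.
|cl(A union B)| = 19.

19


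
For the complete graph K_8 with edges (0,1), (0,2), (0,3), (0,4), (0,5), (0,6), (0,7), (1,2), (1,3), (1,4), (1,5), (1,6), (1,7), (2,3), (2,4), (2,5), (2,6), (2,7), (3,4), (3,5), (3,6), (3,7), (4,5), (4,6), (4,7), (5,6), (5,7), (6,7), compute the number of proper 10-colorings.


P(K_8, k) = k(k-1)(k-2)...(k-7).
P(10) = (10) * (9) * (8) * (7) * (6) * (5) * (4) * (3) = 1814400.

1814400


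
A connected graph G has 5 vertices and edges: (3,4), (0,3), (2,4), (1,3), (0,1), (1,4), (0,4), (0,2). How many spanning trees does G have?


By Kirchhoff's matrix tree theorem, the number of spanning trees equals
the determinant of any cofactor of the Laplacian matrix L.
G has 5 vertices and 8 edges.
Computing the (4 x 4) cofactor determinant gives 40.

40


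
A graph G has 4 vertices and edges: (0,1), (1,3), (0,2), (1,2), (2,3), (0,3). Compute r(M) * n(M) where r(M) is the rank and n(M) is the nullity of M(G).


r(M) = |V| - c = 4 - 1 = 3.
nullity = |E| - r(M) = 6 - 3 = 3.
Product = 3 * 3 = 9.

9


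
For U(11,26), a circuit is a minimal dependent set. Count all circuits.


In U(11,26), circuits are the (12)-element subsets.
Any set of 12 elements is dependent, and removing any one element gives
an independent set of size 11, so it is a minimal dependent set.
Number of circuits = (26 choose 12) = 9657700.

9657700


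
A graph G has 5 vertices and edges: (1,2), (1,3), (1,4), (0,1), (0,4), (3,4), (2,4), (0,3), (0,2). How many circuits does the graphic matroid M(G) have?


A circuit in a graphic matroid = edge set of a simple cycle.
G has 5 vertices and 9 edges.
Enumerating all minimal edge subsets forming cycles...
Total circuits found: 22.

22


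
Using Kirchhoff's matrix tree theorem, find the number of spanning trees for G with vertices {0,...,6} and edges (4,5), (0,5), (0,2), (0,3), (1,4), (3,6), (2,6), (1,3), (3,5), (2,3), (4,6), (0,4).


By Kirchhoff's matrix tree theorem, the number of spanning trees equals
the determinant of any cofactor of the Laplacian matrix L.
G has 7 vertices and 12 edges.
Computing the (6 x 6) cofactor determinant gives 339.

339


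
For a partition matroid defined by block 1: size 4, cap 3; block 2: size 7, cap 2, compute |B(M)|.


A basis picks exactly ci elements from block i.
Number of bases = product of C(|Si|, ci).
= C(4,3) * C(7,2)
= 4 * 21
= 84.

84


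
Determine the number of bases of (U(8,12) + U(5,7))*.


(M1+M2)* = M1* + M2*.
M1* = U(4,12), bases: C(12,4) = 495.
M2* = U(2,7), bases: C(7,2) = 21.
|B(M*)| = 495 * 21 = 10395.

10395


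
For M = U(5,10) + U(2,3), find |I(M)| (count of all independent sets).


For a direct sum, |I(M1+M2)| = |I(M1)| * |I(M2)|.
|I(U(5,10))| = sum C(10,k) for k=0..5 = 638.
|I(U(2,3))| = sum C(3,k) for k=0..2 = 7.
Total = 638 * 7 = 4466.

4466


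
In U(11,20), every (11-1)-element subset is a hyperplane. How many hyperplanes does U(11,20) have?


Hyperplanes of U(11,20) are flats of rank 10.
In a uniform matroid, these are exactly the (10)-element subsets.
Count = C(20,10) = 20! / (10! * 10!) = 184756.

184756


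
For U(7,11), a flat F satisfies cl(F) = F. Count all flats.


Flats of U(7,11): every subset of size < 7 is a flat, plus E itself.
Count = (11 choose 0) + (11 choose 1) + (11 choose 2) + (11 choose 3) + (11 choose 4) + (11 choose 5) + (11 choose 6) + 1
     = 1 + 11 + 55 + 165 + 330 + 462 + 462 + 1
     = 1487.

1487


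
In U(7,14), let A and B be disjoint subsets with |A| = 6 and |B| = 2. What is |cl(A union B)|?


|A union B| = 6 + 2 = 8 (disjoint).
In U(7,14), cl(S) = S if |S| < 7, else cl(S) = E.
Since 8 >= 7, cl(A union B) = E.
|cl(A union B)| = 14.

14


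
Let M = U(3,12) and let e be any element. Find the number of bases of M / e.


Contracting e from U(3,12) gives U(2,11).
Bases of U(2,11) = C(11,2) = 11! / (2! * 9!) = 55.

55


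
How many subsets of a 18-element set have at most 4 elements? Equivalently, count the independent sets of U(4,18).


Independent sets of U(4,18) are all subsets of size <= 4.
Count = (18 choose 0) + (18 choose 1) + (18 choose 2) + (18 choose 3) + (18 choose 4)
     = 1 + 18 + 153 + 816 + 3060
     = 4048.

4048


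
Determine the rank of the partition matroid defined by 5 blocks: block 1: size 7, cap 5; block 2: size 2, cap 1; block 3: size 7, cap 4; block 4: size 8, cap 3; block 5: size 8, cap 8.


Rank of a partition matroid = sum of min(|Si|, ci) for each block.
= min(7,5) + min(2,1) + min(7,4) + min(8,3) + min(8,8)
= 5 + 1 + 4 + 3 + 8
= 21.

21


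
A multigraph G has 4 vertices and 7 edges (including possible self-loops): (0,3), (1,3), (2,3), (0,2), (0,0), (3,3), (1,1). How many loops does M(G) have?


In a graphic matroid, a loop is a self-loop edge (u,u) with rank 0.
Examining all 7 edges for self-loops...
Self-loops found: (0,0), (3,3), (1,1)
Number of loops = 3.

3


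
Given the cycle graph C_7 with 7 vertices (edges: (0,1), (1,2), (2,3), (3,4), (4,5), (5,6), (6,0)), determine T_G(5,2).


T(C_7; x,y) = x + x^2 + ... + x^(6) + y.
T(5,2) = 5^1 + 5^2 + 5^3 + 5^4 + 5^5 + 5^6 + 2
= 5 + 25 + 125 + 625 + 3125 + 15625 + 2
= 19532.

19532


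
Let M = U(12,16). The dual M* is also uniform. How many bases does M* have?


The dual of U(r,n) is U(n-r, n) = U(4,16).
Bases of U(4,16) are all (4)-element subsets.
|B(M*)| = C(16,4) = 16! / (4! * 12!) = 1820.

1820


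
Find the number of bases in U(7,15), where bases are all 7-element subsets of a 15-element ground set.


Bases of U(7,15) are all 7-element subsets of the 15-element ground set.
Number of bases = C(15,7).
C(15,7) = 6435.

6435


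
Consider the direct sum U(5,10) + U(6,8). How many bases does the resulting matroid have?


Bases of a direct sum M1 + M2: |B| = |B(M1)| * |B(M2)|.
|B(U(5,10))| = C(10,5) = 252.
|B(U(6,8))| = C(8,6) = 28.
Total bases = 252 * 28 = 7056.

7056


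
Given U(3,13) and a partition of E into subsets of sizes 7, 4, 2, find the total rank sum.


r(Ai) = min(|Ai|, 3) for each part.
Sum = min(7,3) + min(4,3) + min(2,3)
    = 3 + 3 + 2
    = 8.

8


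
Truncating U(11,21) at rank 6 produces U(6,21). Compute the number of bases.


Truncating U(11,21) to rank 6 gives U(6,21).
Bases of U(6,21) are all 6-element subsets of 21 elements.
Number of bases = C(21,6) = 21! / (6! * 15!) = 54264.

54264


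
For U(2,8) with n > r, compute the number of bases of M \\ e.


Deleting e from U(2,8) gives U(2,7) since n > r.
Bases of U(2,7) = C(7,2) = 7! / (2! * 5!) = 21.

21


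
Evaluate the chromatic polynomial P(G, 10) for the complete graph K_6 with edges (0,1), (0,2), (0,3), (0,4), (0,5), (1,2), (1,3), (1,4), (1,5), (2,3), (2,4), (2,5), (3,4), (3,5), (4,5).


P(K_6, k) = k(k-1)(k-2)...(k-5).
P(10) = (10) * (9) * (8) * (7) * (6) * (5) = 151200.

151200


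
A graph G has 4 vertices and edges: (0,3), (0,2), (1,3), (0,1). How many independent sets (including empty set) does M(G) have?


An independent set in a graphic matroid is an acyclic edge subset.
G has 4 vertices and 4 edges.
Enumerate all 2^4 = 16 subsets, checking for acyclicity.
Total independent sets = 14.

14


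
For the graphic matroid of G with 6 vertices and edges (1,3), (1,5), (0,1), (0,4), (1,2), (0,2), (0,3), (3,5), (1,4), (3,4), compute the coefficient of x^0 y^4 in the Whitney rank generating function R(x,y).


R(x,y) = sum over A in 2^E of x^(r(E)-r(A)) * y^(|A|-r(A)).
G has 6 vertices, 10 edges. r(E) = 5.
Enumerate all 2^10 = 1024 subsets.
Count subsets with r(E)-r(A)=0 and |A|-r(A)=4: 10.

10


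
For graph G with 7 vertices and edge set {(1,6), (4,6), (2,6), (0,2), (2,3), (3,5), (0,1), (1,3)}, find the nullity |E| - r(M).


Cycle rank (nullity) = |E| - r(M) = |E| - (|V| - c).
|E| = 8, |V| = 7, c = 1.
Nullity = 8 - (7 - 1) = 8 - 6 = 2.

2


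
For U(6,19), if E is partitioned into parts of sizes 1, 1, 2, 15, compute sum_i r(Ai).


r(Ai) = min(|Ai|, 6) for each part.
Sum = min(1,6) + min(1,6) + min(2,6) + min(15,6)
    = 1 + 1 + 2 + 6
    = 10.

10


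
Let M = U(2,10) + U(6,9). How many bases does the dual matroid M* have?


(M1+M2)* = M1* + M2*.
M1* = U(8,10), bases: C(10,8) = 45.
M2* = U(3,9), bases: C(9,3) = 84.
|B(M*)| = 45 * 84 = 3780.

3780


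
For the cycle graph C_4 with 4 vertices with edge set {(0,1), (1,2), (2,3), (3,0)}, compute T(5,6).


T(C_4; x,y) = x + x^2 + ... + x^(3) + y.
T(5,6) = 5^1 + 5^2 + 5^3 + 6
= 5 + 25 + 125 + 6
= 161.

161


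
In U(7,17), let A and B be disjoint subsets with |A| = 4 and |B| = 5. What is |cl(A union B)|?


|A union B| = 4 + 5 = 9 (disjoint).
In U(7,17), cl(S) = S if |S| < 7, else cl(S) = E.
Since 9 >= 7, cl(A union B) = E.
|cl(A union B)| = 17.

17


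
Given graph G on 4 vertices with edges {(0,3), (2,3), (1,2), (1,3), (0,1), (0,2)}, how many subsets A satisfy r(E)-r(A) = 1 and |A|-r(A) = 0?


R(x,y) = sum over A in 2^E of x^(r(E)-r(A)) * y^(|A|-r(A)).
G has 4 vertices, 6 edges. r(E) = 3.
Enumerate all 2^6 = 64 subsets.
Count subsets with r(E)-r(A)=1 and |A|-r(A)=0: 15.

15


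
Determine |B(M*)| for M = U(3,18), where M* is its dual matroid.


The dual of U(r,n) is U(n-r, n) = U(15,18).
Bases of U(15,18) are all (15)-element subsets.
|B(M*)| = C(18,15) = 18! / (15! * 3!) = 816.

816


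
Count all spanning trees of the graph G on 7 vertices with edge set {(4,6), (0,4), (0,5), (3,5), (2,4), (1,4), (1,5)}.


By Kirchhoff's matrix tree theorem, the number of spanning trees equals
the determinant of any cofactor of the Laplacian matrix L.
G has 7 vertices and 7 edges.
Computing the (6 x 6) cofactor determinant gives 4.

4


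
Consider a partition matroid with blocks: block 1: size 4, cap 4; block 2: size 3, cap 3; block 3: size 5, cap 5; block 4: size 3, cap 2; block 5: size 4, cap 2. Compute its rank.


Rank of a partition matroid = sum of min(|Si|, ci) for each block.
= min(4,4) + min(3,3) + min(5,5) + min(3,2) + min(4,2)
= 4 + 3 + 5 + 2 + 2
= 16.

16


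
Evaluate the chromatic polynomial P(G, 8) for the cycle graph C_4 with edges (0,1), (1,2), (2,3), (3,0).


P(C_4, k) = (k-1)^4 + (-1)^4*(k-1).
P(8) = (7)^4 + 7
= 2401 + 7 = 2408.

2408


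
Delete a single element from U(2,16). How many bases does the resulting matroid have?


Deleting e from U(2,16) gives U(2,15) since n > r.
Bases of U(2,15) = (15 choose 2) = 105.

105


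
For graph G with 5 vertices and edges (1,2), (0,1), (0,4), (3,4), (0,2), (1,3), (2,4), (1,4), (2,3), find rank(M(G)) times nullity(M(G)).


r(M) = |V| - c = 5 - 1 = 4.
nullity = |E| - r(M) = 9 - 4 = 5.
Product = 4 * 5 = 20.

20


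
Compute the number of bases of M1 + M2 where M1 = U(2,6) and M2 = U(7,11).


Bases of a direct sum M1 + M2: |B| = |B(M1)| * |B(M2)|.
|B(U(2,6))| = C(6,2) = 15.
|B(U(7,11))| = C(11,7) = 330.
Total bases = 15 * 330 = 4950.

4950


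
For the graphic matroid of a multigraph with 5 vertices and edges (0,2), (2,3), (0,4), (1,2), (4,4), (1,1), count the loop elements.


In a graphic matroid, a loop is a self-loop edge (u,u) with rank 0.
Examining all 6 edges for self-loops...
Self-loops found: (4,4), (1,1)
Number of loops = 2.

2


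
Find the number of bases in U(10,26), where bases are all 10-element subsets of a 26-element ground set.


Bases of U(10,26) are all 10-element subsets of the 26-element ground set.
Number of bases = C(26,10).
(26 choose 10) = 5311735.

5311735


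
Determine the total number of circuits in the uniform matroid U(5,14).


In U(5,14), circuits are the (6)-element subsets.
Any set of 6 elements is dependent, and removing any one element gives
an independent set of size 5, so it is a minimal dependent set.
Number of circuits = C(14,6) = 3003.

3003


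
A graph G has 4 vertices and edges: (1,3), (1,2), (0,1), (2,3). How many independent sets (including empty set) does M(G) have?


An independent set in a graphic matroid is an acyclic edge subset.
G has 4 vertices and 4 edges.
Enumerate all 2^4 = 16 subsets, checking for acyclicity.
Total independent sets = 14.

14


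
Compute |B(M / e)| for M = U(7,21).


Contracting e from U(7,21) gives U(6,20).
Bases of U(6,20) = C(20,6) = 38760.

38760


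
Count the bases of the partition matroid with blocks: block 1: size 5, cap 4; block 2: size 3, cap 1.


A basis picks exactly ci elements from block i.
Number of bases = product of C(|Si|, ci).
= C(5,4) * C(3,1)
= 5 * 3
= 15.

15


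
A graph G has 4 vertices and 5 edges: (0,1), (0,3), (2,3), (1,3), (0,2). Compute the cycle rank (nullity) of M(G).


Cycle rank (nullity) = |E| - r(M) = |E| - (|V| - c).
|E| = 5, |V| = 4, c = 1.
Nullity = 5 - (4 - 1) = 5 - 3 = 2.

2


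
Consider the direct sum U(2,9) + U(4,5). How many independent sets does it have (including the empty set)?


For a direct sum, |I(M1+M2)| = |I(M1)| * |I(M2)|.
|I(U(2,9))| = sum C(9,k) for k=0..2 = 46.
|I(U(4,5))| = sum C(5,k) for k=0..4 = 31.
Total = 46 * 31 = 1426.

1426


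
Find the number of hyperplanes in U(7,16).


Hyperplanes of U(7,16) are flats of rank 6.
In a uniform matroid, these are exactly the (6)-element subsets.
Count = C(16,6) = 8008.

8008


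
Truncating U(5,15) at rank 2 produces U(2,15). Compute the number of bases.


Truncating U(5,15) to rank 2 gives U(2,15).
Bases of U(2,15) are all 2-element subsets of 15 elements.
Number of bases = (15 choose 2) = 105.

105


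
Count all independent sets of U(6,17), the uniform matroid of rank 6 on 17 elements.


Independent sets of U(6,17) are all subsets of size <= 6.
Count = C(17,0) + C(17,1) + C(17,2) + C(17,3) + C(17,4) + C(17,5) + C(17,6)
     = 1 + 17 + 136 + 680 + 2380 + 6188 + 12376
     = 21778.

21778


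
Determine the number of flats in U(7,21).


Flats of U(7,21): every subset of size < 7 is a flat, plus E itself.
Count = C(21,0) + C(21,1) + C(21,2) + C(21,3) + C(21,4) + C(21,5) + C(21,6) + 1
     = 1 + 21 + 210 + 1330 + 5985 + 20349 + 54264 + 1
     = 82161.

82161


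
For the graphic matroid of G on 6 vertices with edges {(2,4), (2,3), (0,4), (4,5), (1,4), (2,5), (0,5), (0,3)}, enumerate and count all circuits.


A circuit in a graphic matroid = edge set of a simple cycle.
G has 6 vertices and 8 edges.
Enumerating all minimal edge subsets forming cycles...
Total circuits found: 7.

7


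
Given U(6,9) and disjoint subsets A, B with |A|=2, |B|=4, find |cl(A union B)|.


|A union B| = 2 + 4 = 6 (disjoint).
In U(6,9), cl(S) = S if |S| < 6, else cl(S) = E.
Since 6 >= 6, cl(A union B) = E.
|cl(A union B)| = 9.

9


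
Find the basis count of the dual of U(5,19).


The dual of U(r,n) is U(n-r, n) = U(14,19).
Bases of U(14,19) are all (14)-element subsets.
|B(M*)| = C(19,14) = 19! / (14! * 5!) = 11628.

11628


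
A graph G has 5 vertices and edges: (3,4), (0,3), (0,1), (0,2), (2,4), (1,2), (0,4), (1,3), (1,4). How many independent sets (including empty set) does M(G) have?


An independent set in a graphic matroid is an acyclic edge subset.
G has 5 vertices and 9 edges.
Enumerate all 2^9 = 512 subsets, checking for acyclicity.
Total independent sets = 198.

198


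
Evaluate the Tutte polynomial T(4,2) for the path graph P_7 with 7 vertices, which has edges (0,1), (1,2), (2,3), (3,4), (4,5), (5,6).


A path on 7 vertices is a tree with 6 edges.
T(x,y) = x^(6) for any tree.
T(4,2) = 4^6 = 4096.

4096


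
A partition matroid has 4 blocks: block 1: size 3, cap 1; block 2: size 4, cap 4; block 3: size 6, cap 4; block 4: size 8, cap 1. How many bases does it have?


A basis picks exactly ci elements from block i.
Number of bases = product of C(|Si|, ci).
= C(3,1) * C(4,4) * C(6,4) * C(8,1)
= 3 * 1 * 15 * 8
= 360.

360


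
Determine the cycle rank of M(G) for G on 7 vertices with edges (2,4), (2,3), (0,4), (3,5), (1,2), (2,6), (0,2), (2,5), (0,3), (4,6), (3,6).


Cycle rank (nullity) = |E| - r(M) = |E| - (|V| - c).
|E| = 11, |V| = 7, c = 1.
Nullity = 11 - (7 - 1) = 11 - 6 = 5.

5


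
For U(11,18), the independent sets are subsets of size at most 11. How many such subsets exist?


Independent sets of U(11,18) are all subsets of size <= 11.
Count = C(18,0) + C(18,1) + C(18,2) + C(18,3) + C(18,4) + C(18,5) + C(18,6) + C(18,7) + C(18,8) + C(18,9) + C(18,10) + C(18,11)
     = 1 + 18 + 153 + 816 + 3060 + 8568 + 18564 + 31824 + 43758 + 48620 + 43758 + 31824
     = 230964.

230964


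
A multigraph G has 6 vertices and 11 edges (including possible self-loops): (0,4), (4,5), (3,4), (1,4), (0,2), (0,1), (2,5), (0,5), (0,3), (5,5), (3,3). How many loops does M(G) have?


In a graphic matroid, a loop is a self-loop edge (u,u) with rank 0.
Examining all 11 edges for self-loops...
Self-loops found: (5,5), (3,3)
Number of loops = 2.

2


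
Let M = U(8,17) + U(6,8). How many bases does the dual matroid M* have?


(M1+M2)* = M1* + M2*.
M1* = U(9,17), bases: C(17,9) = 24310.
M2* = U(2,8), bases: C(8,2) = 28.
|B(M*)| = 24310 * 28 = 680680.

680680


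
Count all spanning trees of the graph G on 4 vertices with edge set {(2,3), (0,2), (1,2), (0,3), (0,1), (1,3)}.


By Kirchhoff's matrix tree theorem, the number of spanning trees equals
the determinant of any cofactor of the Laplacian matrix L.
G has 4 vertices and 6 edges.
Computing the (3 x 3) cofactor determinant gives 16.

16


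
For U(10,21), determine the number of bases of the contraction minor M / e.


Contracting e from U(10,21) gives U(9,20).
Bases of U(9,20) = C(20,9) = 20! / (9! * 11!) = 167960.

167960


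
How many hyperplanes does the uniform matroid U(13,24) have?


Hyperplanes of U(13,24) are flats of rank 12.
In a uniform matroid, these are exactly the (12)-element subsets.
Count = (24 choose 12) = 2704156.

2704156


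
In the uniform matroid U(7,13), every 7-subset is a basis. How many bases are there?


Bases of U(7,13) are all 7-element subsets of the 13-element ground set.
Number of bases = C(13,7).
(13 choose 7) = 1716.

1716


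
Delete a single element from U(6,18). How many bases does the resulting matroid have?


Deleting e from U(6,18) gives U(6,17) since n > r.
Bases of U(6,17) = C(17,6) = 12376.

12376


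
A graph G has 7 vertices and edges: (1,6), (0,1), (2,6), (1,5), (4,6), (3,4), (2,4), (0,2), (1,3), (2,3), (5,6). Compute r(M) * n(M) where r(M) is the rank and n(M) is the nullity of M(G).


r(M) = |V| - c = 7 - 1 = 6.
nullity = |E| - r(M) = 11 - 6 = 5.
Product = 6 * 5 = 30.

30


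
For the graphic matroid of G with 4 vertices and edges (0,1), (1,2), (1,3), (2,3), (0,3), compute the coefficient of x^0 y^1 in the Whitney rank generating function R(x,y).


R(x,y) = sum over A in 2^E of x^(r(E)-r(A)) * y^(|A|-r(A)).
G has 4 vertices, 5 edges. r(E) = 3.
Enumerate all 2^5 = 32 subsets.
Count subsets with r(E)-r(A)=0 and |A|-r(A)=1: 5.

5


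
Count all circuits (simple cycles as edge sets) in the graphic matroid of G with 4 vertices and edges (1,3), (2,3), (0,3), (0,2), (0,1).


A circuit in a graphic matroid = edge set of a simple cycle.
G has 4 vertices and 5 edges.
Enumerating all minimal edge subsets forming cycles...
Total circuits found: 3.

3


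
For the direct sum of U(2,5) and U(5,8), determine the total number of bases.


Bases of a direct sum M1 + M2: |B| = |B(M1)| * |B(M2)|.
|B(U(2,5))| = C(5,2) = 10.
|B(U(5,8))| = C(8,5) = 56.
Total bases = 10 * 56 = 560.

560


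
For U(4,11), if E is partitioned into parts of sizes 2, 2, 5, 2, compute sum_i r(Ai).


r(Ai) = min(|Ai|, 4) for each part.
Sum = min(2,4) + min(2,4) + min(5,4) + min(2,4)
    = 2 + 2 + 4 + 2
    = 10.

10


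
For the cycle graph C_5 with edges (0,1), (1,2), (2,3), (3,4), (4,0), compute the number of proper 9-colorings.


P(C_5, k) = (k-1)^5 + (-1)^5*(k-1).
P(9) = (8)^5 - 8
= 32768 - 8 = 32760.

32760


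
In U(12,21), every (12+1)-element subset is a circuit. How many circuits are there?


In U(12,21), circuits are the (13)-element subsets.
Any set of 13 elements is dependent, and removing any one element gives
an independent set of size 12, so it is a minimal dependent set.
Number of circuits = C(21,13) = 203490.

203490


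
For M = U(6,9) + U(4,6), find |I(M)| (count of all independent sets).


For a direct sum, |I(M1+M2)| = |I(M1)| * |I(M2)|.
|I(U(6,9))| = sum C(9,k) for k=0..6 = 466.
|I(U(4,6))| = sum C(6,k) for k=0..4 = 57.
Total = 466 * 57 = 26562.

26562


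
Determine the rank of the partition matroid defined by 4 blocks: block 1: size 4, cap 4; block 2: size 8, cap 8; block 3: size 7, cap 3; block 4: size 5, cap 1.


Rank of a partition matroid = sum of min(|Si|, ci) for each block.
= min(4,4) + min(8,8) + min(7,3) + min(5,1)
= 4 + 8 + 3 + 1
= 16.

16


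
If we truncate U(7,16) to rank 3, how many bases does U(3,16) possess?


Truncating U(7,16) to rank 3 gives U(3,16).
Bases of U(3,16) are all 3-element subsets of 16 elements.
Number of bases = (16 choose 3) = 560.

560


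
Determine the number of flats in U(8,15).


Flats of U(8,15): every subset of size < 8 is a flat, plus E itself.
Count = (15 choose 0) + (15 choose 1) + (15 choose 2) + (15 choose 3) + (15 choose 4) + (15 choose 5) + (15 choose 6) + (15 choose 7) + 1
     = 1 + 15 + 105 + 455 + 1365 + 3003 + 5005 + 6435 + 1
     = 16385.

16385


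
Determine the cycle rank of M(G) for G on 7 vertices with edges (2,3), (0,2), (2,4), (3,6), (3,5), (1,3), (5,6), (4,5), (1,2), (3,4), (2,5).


Cycle rank (nullity) = |E| - r(M) = |E| - (|V| - c).
|E| = 11, |V| = 7, c = 1.
Nullity = 11 - (7 - 1) = 11 - 6 = 5.

5


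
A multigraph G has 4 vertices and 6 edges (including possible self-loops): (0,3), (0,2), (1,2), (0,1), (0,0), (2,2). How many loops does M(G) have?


In a graphic matroid, a loop is a self-loop edge (u,u) with rank 0.
Examining all 6 edges for self-loops...
Self-loops found: (0,0), (2,2)
Number of loops = 2.

2


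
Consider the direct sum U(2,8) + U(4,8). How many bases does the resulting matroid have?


Bases of a direct sum M1 + M2: |B| = |B(M1)| * |B(M2)|.
|B(U(2,8))| = C(8,2) = 28.
|B(U(4,8))| = C(8,4) = 70.
Total bases = 28 * 70 = 1960.

1960


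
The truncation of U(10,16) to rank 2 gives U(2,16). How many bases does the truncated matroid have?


Truncating U(10,16) to rank 2 gives U(2,16).
Bases of U(2,16) are all 2-element subsets of 16 elements.
Number of bases = C(16,2) = 16! / (2! * 14!) = 120.

120


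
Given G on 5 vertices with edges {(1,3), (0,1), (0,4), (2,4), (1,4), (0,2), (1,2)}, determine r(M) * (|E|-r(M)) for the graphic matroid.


r(M) = |V| - c = 5 - 1 = 4.
nullity = |E| - r(M) = 7 - 4 = 3.
Product = 4 * 3 = 12.

12


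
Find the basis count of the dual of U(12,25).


The dual of U(r,n) is U(n-r, n) = U(13,25).
Bases of U(13,25) are all (13)-element subsets.
|B(M*)| = C(25,13) = 25! / (13! * 12!) = 5200300.

5200300


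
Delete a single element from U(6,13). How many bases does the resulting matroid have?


Deleting e from U(6,13) gives U(6,12) since n > r.
Bases of U(6,12) = C(12,6) = 924.

924


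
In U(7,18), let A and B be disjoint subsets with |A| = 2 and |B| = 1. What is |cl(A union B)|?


|A union B| = 2 + 1 = 3 (disjoint).
In U(7,18), cl(S) = S if |S| < 7, else cl(S) = E.
Since 3 < 7, cl(A union B) = A union B.
|cl(A union B)| = 3.

3


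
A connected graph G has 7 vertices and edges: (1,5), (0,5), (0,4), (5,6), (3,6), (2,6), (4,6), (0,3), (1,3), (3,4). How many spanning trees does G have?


By Kirchhoff's matrix tree theorem, the number of spanning trees equals
the determinant of any cofactor of the Laplacian matrix L.
G has 7 vertices and 10 edges.
Computing the (6 x 6) cofactor determinant gives 69.

69


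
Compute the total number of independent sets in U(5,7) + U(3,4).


For a direct sum, |I(M1+M2)| = |I(M1)| * |I(M2)|.
|I(U(5,7))| = sum C(7,k) for k=0..5 = 120.
|I(U(3,4))| = sum C(4,k) for k=0..3 = 15.
Total = 120 * 15 = 1800.

1800


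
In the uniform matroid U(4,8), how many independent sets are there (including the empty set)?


Independent sets of U(4,8) are all subsets of size <= 4.
Count = (8 choose 0) + (8 choose 1) + (8 choose 2) + (8 choose 3) + (8 choose 4)
     = 1 + 8 + 28 + 56 + 70
     = 163.

163


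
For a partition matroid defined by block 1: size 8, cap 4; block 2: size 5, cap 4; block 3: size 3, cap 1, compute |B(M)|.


A basis picks exactly ci elements from block i.
Number of bases = product of C(|Si|, ci).
= C(8,4) * C(5,4) * C(3,1)
= 70 * 5 * 3
= 1050.

1050


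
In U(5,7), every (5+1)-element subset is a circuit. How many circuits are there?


In U(5,7), circuits are the (6)-element subsets.
Any set of 6 elements is dependent, and removing any one element gives
an independent set of size 5, so it is a minimal dependent set.
Number of circuits = C(7,6) = 7! / (6! * 1!) = 7.

7


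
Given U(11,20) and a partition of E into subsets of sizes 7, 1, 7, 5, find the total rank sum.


r(Ai) = min(|Ai|, 11) for each part.
Sum = min(7,11) + min(1,11) + min(7,11) + min(5,11)
    = 7 + 1 + 7 + 5
    = 20.

20


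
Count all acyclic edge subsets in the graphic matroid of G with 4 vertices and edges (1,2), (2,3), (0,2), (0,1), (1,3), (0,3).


An independent set in a graphic matroid is an acyclic edge subset.
G has 4 vertices and 6 edges.
Enumerate all 2^6 = 64 subsets, checking for acyclicity.
Total independent sets = 38.

38


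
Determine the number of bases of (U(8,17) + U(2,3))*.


(M1+M2)* = M1* + M2*.
M1* = U(9,17), bases: C(17,9) = 24310.
M2* = U(1,3), bases: C(3,1) = 3.
|B(M*)| = 24310 * 3 = 72930.

72930


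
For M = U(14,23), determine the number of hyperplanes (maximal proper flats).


Hyperplanes of U(14,23) are flats of rank 13.
In a uniform matroid, these are exactly the (13)-element subsets.
Count = C(23,13) = 23! / (13! * 10!) = 1144066.

1144066


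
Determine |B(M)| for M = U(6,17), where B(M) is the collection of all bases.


Bases of U(6,17) are all 6-element subsets of the 17-element ground set.
Number of bases = C(17,6).
(17 choose 6) = 12376.

12376


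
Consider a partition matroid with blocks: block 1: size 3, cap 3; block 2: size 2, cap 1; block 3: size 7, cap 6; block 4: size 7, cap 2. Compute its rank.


Rank of a partition matroid = sum of min(|Si|, ci) for each block.
= min(3,3) + min(2,1) + min(7,6) + min(7,2)
= 3 + 1 + 6 + 2
= 12.

12
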